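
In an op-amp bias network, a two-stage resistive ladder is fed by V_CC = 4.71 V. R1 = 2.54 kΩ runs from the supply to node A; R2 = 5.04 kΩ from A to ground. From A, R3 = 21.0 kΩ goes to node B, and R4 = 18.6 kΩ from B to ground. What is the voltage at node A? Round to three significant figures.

Node A sees R2 in parallel with the series input of stage 2, R3 + R4 = 39.60 kΩ.
Effective lower resistance at A: R2 ‖ 39.60 = 4.471 kΩ.
First divider: V_A = V_CC · 4.471/(2.54 + 4.471) = 3.004 V.

V_A ≈ 3.00 V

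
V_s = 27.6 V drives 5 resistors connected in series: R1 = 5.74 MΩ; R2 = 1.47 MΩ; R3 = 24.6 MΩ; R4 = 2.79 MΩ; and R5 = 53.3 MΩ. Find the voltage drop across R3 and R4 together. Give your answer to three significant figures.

V ≈ 8.60 V

Total series resistance ΣR = 5.74 + 1.47 + 24.6 + 2.79 + 53.3 = 87.90 MΩ.
R_{R3..R4} = 24.6 + 2.79 = 27.39 MΩ.
Voltage divider: V = V_s · (27.39 / 87.90) = 27.6 × 0.3116 = 8.600 V.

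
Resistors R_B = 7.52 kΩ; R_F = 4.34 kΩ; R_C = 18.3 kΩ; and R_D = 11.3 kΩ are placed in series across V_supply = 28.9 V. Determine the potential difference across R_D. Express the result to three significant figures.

V ≈ 7.88 V

ΣR = 7.52 + 4.34 + 18.3 + 11.3 = 41.46 kΩ.
By the voltage-divider rule, V = 28.9 × 11.30/41.46 = 7.877 V.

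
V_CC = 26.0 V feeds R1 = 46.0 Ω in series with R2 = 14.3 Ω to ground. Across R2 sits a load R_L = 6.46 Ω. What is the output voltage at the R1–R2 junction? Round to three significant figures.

R2 ‖ R_L = (14.3 × 6.46)/(14.3 + 6.46) = 4.450 Ω.
Voltage divider with the loaded lower leg: V_out = 26.0 × 4.450/(46.0 + 4.450) = 26.0 × 0.08820 = 2.293 V.
(Unloaded it would be 6.17 V; the load pulls it down.)

V_out ≈ 2.29 V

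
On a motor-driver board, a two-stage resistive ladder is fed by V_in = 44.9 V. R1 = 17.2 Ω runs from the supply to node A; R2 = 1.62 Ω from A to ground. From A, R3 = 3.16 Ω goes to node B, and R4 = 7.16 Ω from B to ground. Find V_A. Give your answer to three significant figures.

V_A ≈ 3.38 V

Node A sees R2 in parallel with the series input of stage 2, R3 + R4 = 10.32 Ω.
Effective lower resistance at A: R2 ‖ 10.32 = 1.400 Ω.
First divider: V_A = V_in · 1.400/(17.2 + 1.400) = 3.380 V.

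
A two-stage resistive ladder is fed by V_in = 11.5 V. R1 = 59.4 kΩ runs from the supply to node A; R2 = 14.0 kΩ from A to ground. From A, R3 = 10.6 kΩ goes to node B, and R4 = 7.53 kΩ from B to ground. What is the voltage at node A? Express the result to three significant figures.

V_A ≈ 1.35 V

The second stage (R3 + R4 = 18.13 kΩ) loads node A in parallel with R2.
Effective lower resistance at A: R2 ‖ 18.13 = 7.900 kΩ.
First divider: V_A = V_in · 7.900/(59.4 + 7.900) = 1.350 V.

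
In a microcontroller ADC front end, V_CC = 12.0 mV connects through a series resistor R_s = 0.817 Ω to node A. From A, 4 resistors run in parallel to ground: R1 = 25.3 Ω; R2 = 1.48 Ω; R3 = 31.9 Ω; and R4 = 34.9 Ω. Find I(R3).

Parallel bank: R_p = 1/(1/25.3 + 1/1.48 + 1/31.9 + 1/34.9) = 1.290 Ω.
V_A by voltage divider: V_A = 12.0 × 1.290/(0.817 + 1.290) = 7.347 mV.
Branch current I = V_A/R3 = 7.347/31.9 = 0.2303 mA.

I ≈ 0.230 mA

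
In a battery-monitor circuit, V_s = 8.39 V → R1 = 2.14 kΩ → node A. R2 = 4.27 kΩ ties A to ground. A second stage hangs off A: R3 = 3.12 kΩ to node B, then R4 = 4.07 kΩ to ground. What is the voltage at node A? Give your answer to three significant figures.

Looking into the second stage from A: R3 + R4 = 7.190 kΩ appears in parallel with R2.
R2 ‖ (R3+R4) = 2.679 kΩ.
First divider: V_A = V_s · 2.679/(2.14 + 2.679) = 4.664 V.

V_A ≈ 4.66 V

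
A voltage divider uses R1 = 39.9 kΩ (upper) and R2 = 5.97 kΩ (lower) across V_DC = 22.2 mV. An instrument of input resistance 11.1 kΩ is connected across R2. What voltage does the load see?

V_out ≈ 1.97 mV

R2 ‖ R_L = (5.97 × 11.1)/(5.97 + 11.1) = 3.882 kΩ.
Voltage divider with the loaded lower leg: V_out = 22.2 × 3.882/(39.9 + 3.882) = 22.2 × 0.08867 = 1.968 mV.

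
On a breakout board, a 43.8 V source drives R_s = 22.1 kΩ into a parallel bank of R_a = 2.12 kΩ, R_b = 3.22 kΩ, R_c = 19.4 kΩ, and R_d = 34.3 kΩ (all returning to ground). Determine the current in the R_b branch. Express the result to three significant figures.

I ≈ 0.678 mA

Parallel bank: R_p = 1/(1/2.12 + 1/3.22 + 1/19.4 + 1/34.3) = 1.159 kΩ.
V_A by voltage divider: V_A = 43.8 × 1.159/(22.1 + 1.159) = 2.182 V.
Branch current I = V_A/R_b = 2.182/3.22 = 0.6777 mA.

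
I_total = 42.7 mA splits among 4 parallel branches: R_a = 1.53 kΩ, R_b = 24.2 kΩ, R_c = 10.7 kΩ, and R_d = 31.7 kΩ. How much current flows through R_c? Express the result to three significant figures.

I ≈ 4.87 mA

Conductances: ΣG = 1/1.53 + 1/24.2 + 1/10.7 + 1/31.7 = 0.8199 (1/kΩ).
By the current-divider rule, I = I_total · G_k/ΣG = 42.7 × 0.1140 = 4.867 mA.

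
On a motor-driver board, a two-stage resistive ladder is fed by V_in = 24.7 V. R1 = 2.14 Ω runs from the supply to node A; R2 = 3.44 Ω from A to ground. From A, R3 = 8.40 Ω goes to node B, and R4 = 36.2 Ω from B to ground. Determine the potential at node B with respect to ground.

The second stage (R3 + R4 = 44.60 Ω) loads node A in parallel with R2.
R2 ‖ (R3+R4) = 3.194 Ω.
So V_A = 24.7 × 0.5988 = 14.79 V.
Then the unloaded second divider: V_B = V_A × R4/(R3+R4) = 14.79 × 0.8117 = 12.00 V.

V_B ≈ 12.0 V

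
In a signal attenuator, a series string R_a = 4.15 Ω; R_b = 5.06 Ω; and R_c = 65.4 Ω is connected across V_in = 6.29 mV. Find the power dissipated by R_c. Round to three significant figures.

ΣR = 74.61 Ω → I = 6.29/74.61 = 0.08431 mA.
P(R_c) = I²·R_c = (0.08431)² × 65.4 = 0.4648 µW.

P ≈ 0.465 µW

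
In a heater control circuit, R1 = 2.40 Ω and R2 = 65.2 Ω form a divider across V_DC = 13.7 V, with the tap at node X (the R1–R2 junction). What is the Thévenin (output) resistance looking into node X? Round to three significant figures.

Looking into X with the source shorted: R_th = R1·R2/(R1+R2) = 2.400 × 65.2/67.60 = 2.315 Ω.

R_th ≈ 2.31 Ω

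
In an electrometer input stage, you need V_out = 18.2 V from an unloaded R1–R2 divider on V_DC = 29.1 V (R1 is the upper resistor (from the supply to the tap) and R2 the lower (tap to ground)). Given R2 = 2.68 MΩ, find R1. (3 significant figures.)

R1 ≈ 1.61 MΩ

The divider ratio is R2/(R1+R2) = 18.2/29.1 = 0.6254.
R1 = R2·(1/k − 1) = 2.68 × 0.5989 = 1.605 MΩ.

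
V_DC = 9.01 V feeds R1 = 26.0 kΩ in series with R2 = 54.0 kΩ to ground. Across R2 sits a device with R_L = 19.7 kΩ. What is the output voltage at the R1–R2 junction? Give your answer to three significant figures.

The load sits in parallel with R2, giving an effective lower resistance R2' = R2·R_L/(R2+R_L) = 14.43 kΩ.
Now apply the divider: V_out = 9.01 × 0.3570 = 3.216 V.

V_out ≈ 3.22 V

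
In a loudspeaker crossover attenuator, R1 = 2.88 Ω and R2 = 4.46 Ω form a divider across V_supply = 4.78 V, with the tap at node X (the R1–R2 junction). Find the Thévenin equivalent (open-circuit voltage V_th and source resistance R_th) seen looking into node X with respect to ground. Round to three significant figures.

With X open, the divider is unloaded: V_th = 4.78 × 4.46/7.340 = 2.904 V.
With V_supply suppressed (replaced by a short), R_th = R1 ‖ R2 = (2.880 × 4.46)/(2.880 + 4.46) = 1.750 Ω.

V_th ≈ 2.90 V, R_th ≈ 1.75 Ω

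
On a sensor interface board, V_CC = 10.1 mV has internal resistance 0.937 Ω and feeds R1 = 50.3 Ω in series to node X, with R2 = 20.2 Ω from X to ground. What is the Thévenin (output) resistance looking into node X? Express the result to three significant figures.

R_th ≈ 14.5 Ω

R1' = 0.937 + 50.3 = 51.24 Ω (source resistance + R1).
Looking into X with the source shorted: R_th = R1'·R2/(R1'+R2) = 51.24 × 20.2/71.44 = 14.49 Ω.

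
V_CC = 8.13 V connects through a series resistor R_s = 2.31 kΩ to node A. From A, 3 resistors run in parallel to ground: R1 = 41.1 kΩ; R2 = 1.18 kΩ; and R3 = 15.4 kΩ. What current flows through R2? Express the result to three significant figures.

Parallel bank: R_p = 1/(1/41.1 + 1/1.18 + 1/15.4) = 1.068 kΩ.
V_A = 8.13 × 1.068/3.378 = 2.570 V.
Branch current I = V_A/R2 = 2.570/1.18 = 2.178 mA.
(Equivalently: I_total = 2.407 mA, then current-divider fraction G_k/ΣG = 0.9047.)

I ≈ 2.18 mA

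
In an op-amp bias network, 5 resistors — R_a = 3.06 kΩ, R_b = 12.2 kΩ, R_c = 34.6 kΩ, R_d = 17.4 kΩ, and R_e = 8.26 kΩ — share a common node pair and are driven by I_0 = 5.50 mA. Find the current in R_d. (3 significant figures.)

Total conductance ΣG = 1/3.06 + 1/12.2 + 1/34.6 + 1/17.4 + 1/8.26 = 0.6162 (units of 1/kΩ).
R_d takes the fraction G_k/ΣG = 0.05747/0.6162 = 0.09327, so I = 5.50 × 0.09327 = 0.5130 mA.

I ≈ 0.513 mA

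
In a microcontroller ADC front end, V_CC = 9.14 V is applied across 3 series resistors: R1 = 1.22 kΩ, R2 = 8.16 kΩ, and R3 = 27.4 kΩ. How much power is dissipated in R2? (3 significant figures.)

P ≈ 0.504 mW

Series current I = V_CC/ΣR = 9.14/36.78 = 0.2485 mA.
P = I²R = 0.06175 × 8.16 = 0.5039 mW.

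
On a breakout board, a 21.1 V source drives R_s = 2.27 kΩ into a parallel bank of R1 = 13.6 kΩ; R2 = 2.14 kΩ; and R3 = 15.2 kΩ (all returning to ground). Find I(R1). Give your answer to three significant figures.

Parallel bank: R_p = 1/(1/13.6 + 1/2.14 + 1/15.2) = 1.649 kΩ.
V_A by voltage divider: V_A = 21.1 × 1.649/(2.27 + 1.649) = 8.877 V.
Branch current I = V_A/R1 = 8.877/13.6 = 0.6527 mA.

I ≈ 0.653 mA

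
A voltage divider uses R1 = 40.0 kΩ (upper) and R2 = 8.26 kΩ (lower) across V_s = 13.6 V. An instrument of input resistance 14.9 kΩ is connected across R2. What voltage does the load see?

V_out ≈ 1.59 V

R2 ‖ R_L = (8.26 × 14.9)/(8.26 + 14.9) = 5.314 kΩ.
Now apply the divider: V_out = 13.6 × 0.1173 = 1.595 V.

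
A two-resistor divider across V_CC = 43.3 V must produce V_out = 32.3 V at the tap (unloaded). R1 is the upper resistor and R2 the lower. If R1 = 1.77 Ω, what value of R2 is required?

The divider ratio is R2/(R1+R2) = 32.3/43.3 = 0.7460.
R2 = R1 · 0.7460/(1 − 0.7460) = 5.197 Ω.

R2 ≈ 5.20 Ω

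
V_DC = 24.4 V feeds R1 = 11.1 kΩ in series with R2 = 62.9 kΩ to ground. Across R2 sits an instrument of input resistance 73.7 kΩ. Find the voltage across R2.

V_out ≈ 18.4 V

R2 ‖ R_L = (62.9 × 73.7)/(62.9 + 73.7) = 33.94 kΩ.
Then V_out = V_DC · R2'/(R1 + R2') = 24.4 × 33.94/45.04 = 18.39 V.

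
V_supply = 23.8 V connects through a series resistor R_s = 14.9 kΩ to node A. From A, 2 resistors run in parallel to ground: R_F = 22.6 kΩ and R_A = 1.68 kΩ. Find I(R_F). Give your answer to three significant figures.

Combine the parallel branches: R_p = (1/22.6 + 1/1.68)⁻¹ = 1.564 kΩ.
Node voltage V_A = V_supply · R_p/(R_s + R_p) = 23.8 × 0.09498 = 2.261 V.
Branch current I = V_A/R_F = 2.261/22.6 = 0.1000 mA.

I ≈ 0.100 mA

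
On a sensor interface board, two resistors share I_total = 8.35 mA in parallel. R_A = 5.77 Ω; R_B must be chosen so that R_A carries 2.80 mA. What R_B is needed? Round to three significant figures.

R_B ≈ 2.91 Ω

The fraction through R_A equals R_B/(R_A+R_B).
2.80/8.35 = R_B/(R_A + R_B) → R_B = R_A · (0.3353)/(1 − 0.3353) = 5.77 × 0.5045 = 2.911 Ω.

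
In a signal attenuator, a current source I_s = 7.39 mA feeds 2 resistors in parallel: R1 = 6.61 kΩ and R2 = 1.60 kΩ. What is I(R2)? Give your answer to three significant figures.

I ≈ 5.95 mA

Two-branch current divider: I_k = I_s · R_other/(R_1 + R_2).
I(R2) = 7.39 × 6.61/(6.61 + 1.60) = 7.39 × 0.8051 = 5.950 mA.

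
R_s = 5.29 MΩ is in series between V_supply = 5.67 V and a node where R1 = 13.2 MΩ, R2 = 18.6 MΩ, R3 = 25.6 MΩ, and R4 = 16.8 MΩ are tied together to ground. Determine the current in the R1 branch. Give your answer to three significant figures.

I ≈ 0.195 µA

Equivalent of the parallel group: R_p = 4.384 MΩ.
Node voltage V_A = V_supply · R_p/(R_s + R_p) = 5.67 × 0.4532 = 2.569 V.
I(R1) = V_A / R1 = 2.569/13.2 = 0.1947 µA.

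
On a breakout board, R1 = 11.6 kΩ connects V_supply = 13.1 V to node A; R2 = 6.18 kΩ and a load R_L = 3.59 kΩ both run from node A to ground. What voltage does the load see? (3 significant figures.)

V_out ≈ 2.14 V

The load sits in parallel with R2, giving an effective lower resistance R2' = R2·R_L/(R2+R_L) = 2.271 kΩ.
Voltage divider with the loaded lower leg: V_out = 13.1 × 2.271/(11.6 + 2.271) = 13.1 × 0.1637 = 2.145 V.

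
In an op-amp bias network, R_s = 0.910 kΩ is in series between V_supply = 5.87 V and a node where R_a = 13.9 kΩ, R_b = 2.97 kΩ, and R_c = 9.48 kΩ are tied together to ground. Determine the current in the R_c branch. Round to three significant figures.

I ≈ 0.422 mA

Equivalent of the parallel group: R_p = 1.945 kΩ.
V_A = 5.87 × 1.945/2.855 = 3.999 V.
I(R_c) = V_A / R_c = 3.999/9.48 = 0.4218 mA.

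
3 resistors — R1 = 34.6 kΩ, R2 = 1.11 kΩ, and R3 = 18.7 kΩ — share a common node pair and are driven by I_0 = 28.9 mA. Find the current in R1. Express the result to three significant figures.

ΣG = 1/34.6 + 1/1.11 + 1/18.7 = 0.9833.
By the current-divider rule, I = I_0 · G_k/ΣG = 28.9 × 0.02939 = 0.8495 mA.

I ≈ 0.849 mA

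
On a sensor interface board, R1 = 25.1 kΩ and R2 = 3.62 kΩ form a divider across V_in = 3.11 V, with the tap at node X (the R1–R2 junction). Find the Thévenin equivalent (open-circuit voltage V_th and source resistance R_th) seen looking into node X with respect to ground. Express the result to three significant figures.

V_th ≈ 0.392 V, R_th ≈ 3.16 kΩ

V_th is the unloaded tap voltage: V_in · R2/(R1+R2) = 3.11 × 0.1260 = 0.3920 V.
With V_in suppressed (replaced by a short), R_th = R1 ‖ R2 = (25.10 × 3.62)/(25.10 + 3.62) = 3.164 kΩ.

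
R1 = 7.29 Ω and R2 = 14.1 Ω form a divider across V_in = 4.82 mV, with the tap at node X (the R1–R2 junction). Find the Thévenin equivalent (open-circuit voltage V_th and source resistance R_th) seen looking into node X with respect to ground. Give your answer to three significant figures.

V_th ≈ 3.18 mV, R_th ≈ 4.81 Ω

V_th is the unloaded tap voltage: V_in · R2/(R1+R2) = 4.82 × 0.6592 = 3.177 mV.
Looking into X with the source shorted: R_th = R1·R2/(R1+R2) = 7.290 × 14.1/21.39 = 4.805 Ω.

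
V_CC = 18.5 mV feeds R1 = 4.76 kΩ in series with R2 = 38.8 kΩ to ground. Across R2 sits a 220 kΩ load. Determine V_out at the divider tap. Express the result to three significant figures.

R2 ‖ R_L = (38.8 × 220)/(38.8 + 220) = 32.98 kΩ.
Then V_out = V_CC · R2'/(R1 + R2') = 18.5 × 32.98/37.74 = 16.17 mV.

V_out ≈ 16.2 mV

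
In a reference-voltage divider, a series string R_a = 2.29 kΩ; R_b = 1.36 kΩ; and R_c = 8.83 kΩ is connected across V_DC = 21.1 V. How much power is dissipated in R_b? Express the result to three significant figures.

P ≈ 3.89 mW

The common current is I = 21.1/12.48 = 1.691 mA.
P(R_b) = I²·R_b = (1.691)² × 1.36 = 3.888 mW.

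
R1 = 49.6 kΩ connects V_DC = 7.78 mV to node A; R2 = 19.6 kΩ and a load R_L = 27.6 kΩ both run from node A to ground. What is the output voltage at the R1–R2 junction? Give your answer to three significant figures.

V_out ≈ 1.46 mV

First combine the lower leg with the load: R2 ‖ R_L = 11.46 kΩ.
Now apply the divider: V_out = 7.78 × 0.1877 = 1.460 mV.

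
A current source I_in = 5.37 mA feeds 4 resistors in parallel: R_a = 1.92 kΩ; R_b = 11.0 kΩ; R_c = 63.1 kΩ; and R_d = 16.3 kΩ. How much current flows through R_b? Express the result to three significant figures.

I ≈ 0.709 mA

ΣG = 1/1.92 + 1/11.0 + 1/63.1 + 1/16.3 = 0.6889.
By the current-divider rule, I = I_in · G_k/ΣG = 5.37 × 0.1320 = 0.7086 mA.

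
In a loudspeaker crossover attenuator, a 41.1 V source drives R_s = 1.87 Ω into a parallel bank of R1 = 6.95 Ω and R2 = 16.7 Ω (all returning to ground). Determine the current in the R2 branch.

Parallel bank: R_p = 1/(1/6.95 + 1/16.7) = 4.908 Ω.
Node voltage V_A = V_supply · R_p/(R_s + R_p) = 41.1 × 0.7241 = 29.76 V.
I(R2) = V_A / R2 = 29.76/16.7 = 1.782 A.

I ≈ 1.78 A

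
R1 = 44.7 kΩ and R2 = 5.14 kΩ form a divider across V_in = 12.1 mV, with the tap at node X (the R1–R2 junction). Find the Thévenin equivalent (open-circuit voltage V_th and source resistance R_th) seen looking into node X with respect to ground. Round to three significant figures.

Open-circuit (no load on X): V_th = V_in · R2/(R1 + R2) = 12.1 × 5.14/(44.70 + 5.14) = 1.248 mV.
Looking into X with the source shorted: R_th = R1·R2/(R1+R2) = 44.70 × 5.14/49.84 = 4.610 kΩ.

V_th ≈ 1.25 mV, R_th ≈ 4.61 kΩ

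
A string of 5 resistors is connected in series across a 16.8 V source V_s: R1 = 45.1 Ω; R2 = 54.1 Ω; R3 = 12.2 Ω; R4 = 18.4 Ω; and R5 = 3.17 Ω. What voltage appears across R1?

ΣR = 45.1 + 54.1 + 12.2 + 18.4 + 3.17 = 133.0 Ω.
V = V_s · R/ΣR = 16.8 × 0.3392 = 5.698 V.

V ≈ 5.70 V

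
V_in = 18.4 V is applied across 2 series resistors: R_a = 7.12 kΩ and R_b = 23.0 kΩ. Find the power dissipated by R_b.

P ≈ 8.58 mW

Series current I = V_in/ΣR = 18.4/30.12 = 0.6109 mA.
P(R_b) = I²·R_b = (0.6109)² × 23.0 = 8.583 mW.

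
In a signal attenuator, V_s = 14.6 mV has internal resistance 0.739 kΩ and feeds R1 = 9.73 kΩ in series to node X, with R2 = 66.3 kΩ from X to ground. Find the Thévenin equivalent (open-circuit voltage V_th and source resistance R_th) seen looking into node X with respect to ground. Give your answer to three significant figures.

V_th ≈ 12.6 mV, R_th ≈ 9.04 kΩ

R1' = 0.739 + 9.73 = 10.47 kΩ (source resistance + R1).
Open-circuit (no load on X): V_th = V_s · R2/(R1' + R2) = 14.6 × 66.3/(10.47 + 66.3) = 12.61 mV.
Zeroing V_s shorts the top of R1' to ground, so R_th = R1' ‖ R2 = 9.041 kΩ.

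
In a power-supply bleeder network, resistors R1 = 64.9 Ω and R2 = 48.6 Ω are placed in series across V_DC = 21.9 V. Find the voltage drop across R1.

ΣR = 64.9 + 48.6 = 113.5 Ω.
V = V_DC · R/ΣR = 21.9 × 0.5718 = 12.52 V.

V ≈ 12.5 V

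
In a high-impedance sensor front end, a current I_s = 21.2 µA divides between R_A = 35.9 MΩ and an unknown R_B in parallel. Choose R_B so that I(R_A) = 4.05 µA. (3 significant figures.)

In a two-way split, I_A/I_s = R_B/(R_A + R_B).
With f = 0.1910, R_B = R_A · f/(1−f) = 35.9 × 0.2362 = 8.478 MΩ.

R_B ≈ 8.48 MΩ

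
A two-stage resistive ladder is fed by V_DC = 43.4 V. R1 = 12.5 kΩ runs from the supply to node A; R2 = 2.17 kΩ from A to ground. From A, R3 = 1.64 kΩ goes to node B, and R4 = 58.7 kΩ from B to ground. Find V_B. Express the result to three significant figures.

Node A sees R2 in parallel with the series input of stage 2, R3 + R4 = 60.34 kΩ.
R2 ‖ (R3+R4) = 2.095 kΩ.
So V_A = 43.4 × 0.1435 = 6.229 V.
Stage 2 is unloaded, so V_B = V_A · R4/(R3+R4) = 6.229 × 58.7/60.34 = 6.060 V.

V_B ≈ 6.06 V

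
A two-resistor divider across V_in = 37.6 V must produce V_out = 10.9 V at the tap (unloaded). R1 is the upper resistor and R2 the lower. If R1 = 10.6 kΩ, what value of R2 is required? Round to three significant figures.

R2 ≈ 4.33 kΩ

The divider ratio is R2/(R1+R2) = 10.9/37.6 = 0.2899.
So R2 = R1 · V_out/(V_in − V_out) = 10.6 × 10.9/(37.6 − 10.9) = 10.6 × 0.4082 = 4.327 kΩ.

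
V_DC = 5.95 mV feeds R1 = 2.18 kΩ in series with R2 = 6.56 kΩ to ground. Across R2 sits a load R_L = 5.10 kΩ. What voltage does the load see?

R2 ‖ R_L = (6.56 × 5.10)/(6.56 + 5.10) = 2.869 kΩ.
Now apply the divider: V_out = 5.95 × 0.5683 = 3.381 mV.
(Unloaded it would be 4.47 mV; the load pulls it down.)

V_out ≈ 3.38 mV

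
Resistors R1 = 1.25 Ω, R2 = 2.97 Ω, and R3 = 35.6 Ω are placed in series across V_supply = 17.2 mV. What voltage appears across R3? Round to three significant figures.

ΣR = 1.25 + 2.97 + 35.6 = 39.82 Ω.
By the voltage-divider rule, V = 17.2 × 35.60/39.82 = 15.38 mV.

V ≈ 15.4 mV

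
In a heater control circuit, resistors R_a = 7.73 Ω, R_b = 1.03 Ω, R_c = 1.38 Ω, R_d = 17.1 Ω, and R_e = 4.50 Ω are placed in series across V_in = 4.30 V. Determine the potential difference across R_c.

Series total: ΣR = 7.73 + 1.03 + 1.38 + 17.1 + 4.50 = 31.74 Ω.
Voltage divider: V = V_in · (1.380 / 31.74) = 4.30 × 0.04348 = 0.1870 V.

V ≈ 0.187 V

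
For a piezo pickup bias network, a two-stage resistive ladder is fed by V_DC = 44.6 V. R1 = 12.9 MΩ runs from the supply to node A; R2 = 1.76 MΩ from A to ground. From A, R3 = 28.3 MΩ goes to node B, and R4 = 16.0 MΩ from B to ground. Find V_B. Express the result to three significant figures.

V_B ≈ 1.87 V

Node A sees R2 in parallel with the series input of stage 2, R3 + R4 = 44.30 MΩ.
R2 ‖ (R3+R4) = 1.693 MΩ.
So V_A = 44.6 × 0.1160 = 5.174 V.
V_B = V_A × 0.3612 = 1.869 V.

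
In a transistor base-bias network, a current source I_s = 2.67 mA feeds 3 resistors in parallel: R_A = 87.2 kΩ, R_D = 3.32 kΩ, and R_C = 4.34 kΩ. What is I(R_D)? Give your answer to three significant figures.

Total conductance ΣG = 1/87.2 + 1/3.32 + 1/4.34 = 0.5431 (units of 1/kΩ).
By the current-divider rule, I = I_s · G_k/ΣG = 2.67 × 0.5546 = 1.481 mA.

I ≈ 1.48 mA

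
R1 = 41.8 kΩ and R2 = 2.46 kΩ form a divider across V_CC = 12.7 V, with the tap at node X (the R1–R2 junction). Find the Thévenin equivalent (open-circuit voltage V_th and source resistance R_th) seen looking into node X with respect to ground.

V_th ≈ 0.706 V, R_th ≈ 2.32 kΩ

Open-circuit (no load on X): V_th = V_CC · R2/(R1 + R2) = 12.7 × 2.46/(41.80 + 2.46) = 0.7059 V.
Zeroing V_CC shorts the top of R1 to ground, so R_th = R1 ‖ R2 = 2.323 kΩ.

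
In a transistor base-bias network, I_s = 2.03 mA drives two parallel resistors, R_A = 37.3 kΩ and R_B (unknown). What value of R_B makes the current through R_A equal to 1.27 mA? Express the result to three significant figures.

R_B ≈ 62.3 kΩ

Two-branch current divider: I_A = I_s · R_B/(R_A + R_B).
With f = 0.6256, R_B = R_A · f/(1−f) = 37.3 × 1.671 = 62.33 kΩ.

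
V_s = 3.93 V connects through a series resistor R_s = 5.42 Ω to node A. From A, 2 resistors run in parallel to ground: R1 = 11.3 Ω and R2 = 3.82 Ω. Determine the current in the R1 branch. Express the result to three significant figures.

Parallel bank: R_p = 1/(1/11.3 + 1/3.82) = 2.855 Ω.
Node voltage V_A = V_s · R_p/(R_s + R_p) = 3.93 × 0.3450 = 1.356 V.
I(R1) = V_A / R1 = 1.356/11.3 = 0.1200 A.

I ≈ 0.120 A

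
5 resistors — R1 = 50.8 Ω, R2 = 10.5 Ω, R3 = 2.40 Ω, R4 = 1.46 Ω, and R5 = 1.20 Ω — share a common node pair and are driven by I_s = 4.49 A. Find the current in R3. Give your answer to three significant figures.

ΣG = 1/50.8 + 1/10.5 + 1/2.40 + 1/1.46 + 1/1.20 = 2.050.
By the current-divider rule, I = I_s · G_k/ΣG = 4.49 × 0.2033 = 0.9127 A.

I ≈ 0.913 A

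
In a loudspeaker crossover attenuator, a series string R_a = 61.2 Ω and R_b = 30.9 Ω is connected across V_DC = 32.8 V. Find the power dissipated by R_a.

The common current is I = 32.8/92.10 = 0.3561 A.
P(R_a) = I²·R_a = (0.3561)² × 61.2 = 7.762 W.

P ≈ 7.76 W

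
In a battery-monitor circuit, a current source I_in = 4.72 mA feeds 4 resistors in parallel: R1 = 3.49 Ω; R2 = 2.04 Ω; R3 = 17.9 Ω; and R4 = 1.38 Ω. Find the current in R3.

I ≈ 0.169 mA

ΣG = 1/3.49 + 1/2.04 + 1/17.9 + 1/1.38 = 1.557.
By the current-divider rule, I = I_in · G_k/ΣG = 4.72 × 0.03588 = 0.1693 mA.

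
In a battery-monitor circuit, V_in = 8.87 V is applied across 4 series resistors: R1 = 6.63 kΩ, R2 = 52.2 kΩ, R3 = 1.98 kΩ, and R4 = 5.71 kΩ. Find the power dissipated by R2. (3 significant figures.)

ΣR = 66.52 kΩ → I = 8.87/66.52 = 0.1333 mA.
P = I²R = 0.01778 × 52.2 = 0.9281 mW.

P ≈ 0.928 mW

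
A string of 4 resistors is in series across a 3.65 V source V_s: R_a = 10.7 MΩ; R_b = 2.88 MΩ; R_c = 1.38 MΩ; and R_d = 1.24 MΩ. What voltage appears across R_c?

Total series resistance ΣR = 10.7 + 2.88 + 1.38 + 1.24 = 16.20 MΩ.
Voltage divider: V = V_s · (1.380 / 16.20) = 3.65 × 0.08519 = 0.3109 V.

V ≈ 0.311 V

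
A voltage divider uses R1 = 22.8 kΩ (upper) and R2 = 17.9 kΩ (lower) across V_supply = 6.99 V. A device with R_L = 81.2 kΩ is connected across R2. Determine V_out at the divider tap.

V_out ≈ 2.74 V

R2 ‖ R_L = (17.9 × 81.2)/(17.9 + 81.2) = 14.67 kΩ.
Now apply the divider: V_out = 6.99 × 0.3915 = 2.736 V.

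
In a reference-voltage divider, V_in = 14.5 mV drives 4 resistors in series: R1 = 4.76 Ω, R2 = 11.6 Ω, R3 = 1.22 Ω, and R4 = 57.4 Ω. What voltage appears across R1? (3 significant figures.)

Series total: ΣR = 4.76 + 11.6 + 1.22 + 57.4 = 74.98 Ω.
By the voltage-divider rule, V = 14.5 × 4.760/74.98 = 0.9205 mV.

V ≈ 0.921 mV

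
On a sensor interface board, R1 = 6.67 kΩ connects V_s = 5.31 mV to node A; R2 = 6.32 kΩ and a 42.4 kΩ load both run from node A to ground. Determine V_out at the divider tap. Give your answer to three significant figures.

R2 ‖ R_L = (6.32 × 42.4)/(6.32 + 42.4) = 5.500 kΩ.
Voltage divider with the loaded lower leg: V_out = 5.31 × 5.500/(6.67 + 5.500) = 5.31 × 0.4519 = 2.400 mV.

V_out ≈ 2.40 mV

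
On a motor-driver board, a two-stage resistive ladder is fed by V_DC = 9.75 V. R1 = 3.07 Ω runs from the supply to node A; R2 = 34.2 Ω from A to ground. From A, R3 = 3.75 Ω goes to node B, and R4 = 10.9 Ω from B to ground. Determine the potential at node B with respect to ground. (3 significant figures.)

The second stage (R3 + R4 = 14.65 Ω) loads node A in parallel with R2.
Effective lower resistance at A: R2 ‖ 14.65 = 10.26 Ω.
First divider: V_A = V_DC · 10.26/(3.07 + 10.26) = 7.504 V.
V_B = V_A × 0.7440 = 5.583 V.

V_B ≈ 5.58 V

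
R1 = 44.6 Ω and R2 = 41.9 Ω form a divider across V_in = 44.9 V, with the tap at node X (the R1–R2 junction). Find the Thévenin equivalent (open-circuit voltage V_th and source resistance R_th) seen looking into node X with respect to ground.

V_th ≈ 21.7 V, R_th ≈ 21.6 Ω

Open-circuit (no load on X): V_th = V_in · R2/(R1 + R2) = 44.9 × 41.9/(44.60 + 41.9) = 21.75 V.
Looking into X with the source shorted: R_th = R1·R2/(R1+R2) = 44.60 × 41.9/86.50 = 21.60 Ω.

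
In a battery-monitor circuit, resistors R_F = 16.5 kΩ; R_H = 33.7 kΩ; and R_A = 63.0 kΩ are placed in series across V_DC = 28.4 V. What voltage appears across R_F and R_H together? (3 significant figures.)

ΣR = 16.5 + 33.7 + 63.0 = 113.2 kΩ.
R_{R_F..R_H} = 16.5 + 33.7 = 50.20 kΩ.
Voltage divider: V = V_DC · (50.20 / 113.2) = 28.4 × 0.4435 = 12.59 V.

V ≈ 12.6 V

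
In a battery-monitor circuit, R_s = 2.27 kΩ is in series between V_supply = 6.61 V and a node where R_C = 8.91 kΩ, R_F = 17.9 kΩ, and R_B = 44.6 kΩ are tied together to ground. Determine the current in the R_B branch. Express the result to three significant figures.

I ≈ 0.103 mA

Equivalent of the parallel group: R_p = 5.249 kΩ.
V_A = 6.61 × 5.249/7.519 = 4.614 V.
I(R_B) = V_A / R_B = 4.614/44.6 = 0.1035 mA.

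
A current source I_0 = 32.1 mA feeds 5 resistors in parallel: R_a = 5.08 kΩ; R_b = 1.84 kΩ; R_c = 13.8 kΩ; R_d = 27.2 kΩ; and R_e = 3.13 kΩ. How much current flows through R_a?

Total conductance ΣG = 1/5.08 + 1/1.84 + 1/13.8 + 1/27.2 + 1/3.13 = 1.169 (units of 1/kΩ).
Current divider: I(R_a) = I_0 · G_k/ΣG = 32.1 × (0.1969/1.169) = 32.1 × 0.1684 = 5.405 mA.

I ≈ 5.41 mA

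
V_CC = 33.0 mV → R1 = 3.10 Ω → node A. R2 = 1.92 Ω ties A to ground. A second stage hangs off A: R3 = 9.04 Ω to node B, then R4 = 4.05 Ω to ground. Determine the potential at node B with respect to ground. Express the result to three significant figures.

Looking into the second stage from A: R3 + R4 = 13.09 Ω appears in parallel with R2.
Effective lower resistance at A: R2 ‖ 13.09 = 1.674 Ω.
So V_A = 33.0 × 0.3507 = 11.57 mV.
Then the unloaded second divider: V_B = V_A × R4/(R3+R4) = 11.57 × 0.3094 = 3.581 mV.

V_B ≈ 3.58 mV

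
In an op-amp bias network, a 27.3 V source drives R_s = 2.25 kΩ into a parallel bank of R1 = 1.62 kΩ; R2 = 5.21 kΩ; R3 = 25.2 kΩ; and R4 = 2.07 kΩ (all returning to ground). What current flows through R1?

Equivalent of the parallel group: R_p = 0.7508 kΩ.
V_A by voltage divider: V_A = 27.3 × 0.7508/(2.25 + 0.7508) = 6.830 V.
Branch current I = V_A/R1 = 6.830/1.62 = 4.216 mA.

I ≈ 4.22 mA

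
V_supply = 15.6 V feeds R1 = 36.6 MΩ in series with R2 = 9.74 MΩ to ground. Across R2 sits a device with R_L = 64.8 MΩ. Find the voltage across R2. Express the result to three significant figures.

First combine the lower leg with the load: R2 ‖ R_L = 8.467 MΩ.
Now apply the divider: V_out = 15.6 × 0.1879 = 2.931 V.
(Unloaded it would be 3.28 V; the load pulls it down.)

V_out ≈ 2.93 V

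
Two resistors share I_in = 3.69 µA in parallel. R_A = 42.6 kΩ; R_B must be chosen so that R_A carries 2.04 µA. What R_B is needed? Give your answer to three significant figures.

R_B ≈ 52.7 kΩ

In a two-way split, I_A/I_in = R_B/(R_A + R_B).
With f = 0.5528, R_B = R_A · f/(1−f) = 42.6 × 1.236 = 52.67 kΩ.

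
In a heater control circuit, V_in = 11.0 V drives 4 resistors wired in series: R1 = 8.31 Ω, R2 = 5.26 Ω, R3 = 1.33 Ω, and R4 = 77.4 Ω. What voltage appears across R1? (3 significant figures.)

ΣR = 8.31 + 5.26 + 1.33 + 77.4 = 92.30 Ω.
By the voltage-divider rule, V = 11.0 × 8.310/92.30 = 0.9904 V.

V ≈ 0.990 V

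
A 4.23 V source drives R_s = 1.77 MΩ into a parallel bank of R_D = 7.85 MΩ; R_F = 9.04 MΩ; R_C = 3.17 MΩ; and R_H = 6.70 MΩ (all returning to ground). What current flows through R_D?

Parallel bank: R_p = 1/(1/7.85 + 1/9.04 + 1/3.17 + 1/6.70) = 1.423 MΩ.
Node voltage V_A = V_supply · R_p/(R_s + R_p) = 4.23 × 0.4457 = 1.885 V.
I(R_D) = V_A / R_D = 1.885/7.85 = 0.2402 µA.

I ≈ 0.240 µA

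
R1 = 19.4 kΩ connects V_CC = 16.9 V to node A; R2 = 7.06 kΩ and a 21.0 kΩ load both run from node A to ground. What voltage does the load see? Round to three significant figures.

V_out ≈ 3.62 V

R2 ‖ R_L = (7.06 × 21.0)/(7.06 + 21.0) = 5.284 kΩ.
Voltage divider with the loaded lower leg: V_out = 16.9 × 5.284/(19.4 + 5.284) = 16.9 × 0.2141 = 3.618 V.
(Unloaded it would be 4.51 V; the load pulls it down.)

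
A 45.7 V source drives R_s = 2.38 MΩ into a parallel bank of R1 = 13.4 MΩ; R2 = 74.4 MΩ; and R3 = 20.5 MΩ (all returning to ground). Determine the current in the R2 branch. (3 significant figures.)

I ≈ 0.463 µA

Parallel bank: R_p = 1/(1/13.4 + 1/74.4 + 1/20.5) = 7.307 MΩ.
V_A by voltage divider: V_A = 45.7 × 7.307/(2.38 + 7.307) = 34.47 V.
Branch current I = V_A/R2 = 34.47/74.4 = 0.4633 µA.
(Check via current divider: I_total = 4.717 µA; share G_k/ΣG = 0.09822 → same result.)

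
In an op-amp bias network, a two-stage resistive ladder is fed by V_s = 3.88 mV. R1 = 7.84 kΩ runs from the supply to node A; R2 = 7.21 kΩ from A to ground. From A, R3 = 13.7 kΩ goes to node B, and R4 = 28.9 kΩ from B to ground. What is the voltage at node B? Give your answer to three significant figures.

Looking into the second stage from A: R3 + R4 = 42.60 kΩ appears in parallel with R2.
Effective lower resistance at A: R2 ‖ 42.60 = 6.166 kΩ.
V_A = 3.88 × 6.166/(7.84 + 6.166) = 1.708 mV.
V_B = V_A × 0.6784 = 1.159 mV.

V_B ≈ 1.16 mV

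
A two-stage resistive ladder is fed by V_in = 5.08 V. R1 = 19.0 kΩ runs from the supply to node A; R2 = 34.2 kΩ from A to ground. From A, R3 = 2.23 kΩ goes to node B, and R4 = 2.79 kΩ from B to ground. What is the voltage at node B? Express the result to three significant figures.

V_B ≈ 0.529 V

Node A sees R2 in parallel with the series input of stage 2, R3 + R4 = 5.020 kΩ.
Effective lower resistance at A: R2 ‖ 5.020 = 4.377 kΩ.
First divider: V_A = V_in · 4.377/(19.0 + 4.377) = 0.9512 V.
Then the unloaded second divider: V_B = V_A × R4/(R3+R4) = 0.9512 × 0.5558 = 0.5287 V.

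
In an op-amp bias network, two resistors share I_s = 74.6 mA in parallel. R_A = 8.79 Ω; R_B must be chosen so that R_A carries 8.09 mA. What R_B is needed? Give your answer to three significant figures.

R_B ≈ 1.07 Ω

The fraction through R_A equals R_B/(R_A+R_B).
With f = 0.1084, R_B = R_A · f/(1−f) = 8.79 × 0.1216 = 1.069 Ω.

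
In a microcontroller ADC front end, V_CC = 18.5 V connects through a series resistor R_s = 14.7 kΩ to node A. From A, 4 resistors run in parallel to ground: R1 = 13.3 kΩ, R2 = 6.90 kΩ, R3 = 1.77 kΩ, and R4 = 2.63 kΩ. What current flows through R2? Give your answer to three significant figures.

I ≈ 0.148 mA

Parallel bank: R_p = 1/(1/13.3 + 1/6.90 + 1/1.77 + 1/2.63) = 0.8581 kΩ.
Node voltage V_A = V_CC · R_p/(R_s + R_p) = 18.5 × 0.05516 = 1.020 V.
Branch current I = V_A/R2 = 1.020/6.90 = 0.1479 mA.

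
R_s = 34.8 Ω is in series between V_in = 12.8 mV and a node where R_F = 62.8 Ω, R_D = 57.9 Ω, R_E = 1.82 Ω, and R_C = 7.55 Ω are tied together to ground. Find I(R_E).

I ≈ 0.272 mA

Combine the parallel branches: R_p = (1/62.8 + 1/57.9 + 1/1.82 + 1/7.55)⁻¹ = 1.398 Ω.
Node voltage V_A = V_in · R_p/(R_s + R_p) = 12.8 × 0.03863 = 0.4945 mV.
I(R_E) = V_A / R_E = 0.4945/1.82 = 0.2717 mA.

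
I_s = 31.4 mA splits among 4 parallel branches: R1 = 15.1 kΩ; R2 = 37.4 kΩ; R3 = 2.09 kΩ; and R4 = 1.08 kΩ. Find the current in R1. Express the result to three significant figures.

I ≈ 1.39 mA

ΣG = 1/15.1 + 1/37.4 + 1/2.09 + 1/1.08 = 1.497.
R1 takes the fraction G_k/ΣG = 0.06623/1.497 = 0.04423, so I = 31.4 × 0.04423 = 1.389 mA.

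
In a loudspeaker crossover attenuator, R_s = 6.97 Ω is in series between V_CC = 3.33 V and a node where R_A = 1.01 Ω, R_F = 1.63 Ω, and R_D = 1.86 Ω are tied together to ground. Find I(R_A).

I ≈ 0.207 A

Equivalent of the parallel group: R_p = 0.4670 Ω.
V_A by voltage divider: V_A = 3.33 × 0.4670/(6.97 + 0.4670) = 0.2091 V.
I(R_A) = V_A / R_A = 0.2091/1.01 = 0.2070 A.
(Check via current divider: I_total = 0.4478 A; share G_k/ΣG = 0.4624 → same result.)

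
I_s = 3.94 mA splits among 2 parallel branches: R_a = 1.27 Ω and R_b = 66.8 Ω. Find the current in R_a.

I ≈ 3.87 mA

For two parallel branches, I_k = I_s · (other R)/(sum of R).
So I = 3.94 × 66.8/68.07 = 3.866 mA.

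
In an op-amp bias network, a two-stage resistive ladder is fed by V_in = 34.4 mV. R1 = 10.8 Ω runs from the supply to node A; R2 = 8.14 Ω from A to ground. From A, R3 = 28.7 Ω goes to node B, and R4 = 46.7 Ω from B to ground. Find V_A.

V_A ≈ 13.9 mV

Node A sees R2 in parallel with the series input of stage 2, R3 + R4 = 75.40 Ω.
Effective lower resistance at A: R2 ‖ 75.40 = 7.347 Ω.
First divider: V_A = V_in · 7.347/(10.8 + 7.347) = 13.93 mV.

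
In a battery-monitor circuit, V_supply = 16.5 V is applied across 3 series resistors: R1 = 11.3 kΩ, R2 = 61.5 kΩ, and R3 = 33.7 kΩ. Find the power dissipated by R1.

ΣR = 106.5 kΩ → I = 16.5/106.5 = 0.1549 mA.
V(R1) = I·R = 1.751 V; P = V·I = 1.751 × 0.1549 = 0.2712 mW.

P ≈ 0.271 mW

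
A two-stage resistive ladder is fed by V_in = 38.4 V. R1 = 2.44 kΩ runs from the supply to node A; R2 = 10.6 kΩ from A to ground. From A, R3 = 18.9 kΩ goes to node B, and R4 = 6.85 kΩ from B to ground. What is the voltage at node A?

V_A ≈ 29.0 V

Node A sees R2 in parallel with the series input of stage 2, R3 + R4 = 25.75 kΩ.
Effective lower resistance at A: R2 ‖ 25.75 = 7.509 kΩ.
So V_A = 38.4 × 0.7547 = 28.98 V.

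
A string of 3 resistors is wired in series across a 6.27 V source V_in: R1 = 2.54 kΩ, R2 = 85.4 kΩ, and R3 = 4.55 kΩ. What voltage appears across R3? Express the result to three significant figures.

ΣR = 2.54 + 85.4 + 4.55 = 92.49 kΩ.
V = V_in · R/ΣR = 6.27 × 0.04919 = 0.3084 V.

V ≈ 0.308 V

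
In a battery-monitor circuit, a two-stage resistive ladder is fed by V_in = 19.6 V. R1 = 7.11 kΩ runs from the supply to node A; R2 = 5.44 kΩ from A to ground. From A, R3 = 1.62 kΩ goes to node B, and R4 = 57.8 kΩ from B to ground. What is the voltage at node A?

The second stage (R3 + R4 = 59.42 kΩ) loads node A in parallel with R2.
R2 ‖ (R3+R4) = 4.984 kΩ.
So V_A = 19.6 × 0.4121 = 8.077 V.

V_A ≈ 8.08 V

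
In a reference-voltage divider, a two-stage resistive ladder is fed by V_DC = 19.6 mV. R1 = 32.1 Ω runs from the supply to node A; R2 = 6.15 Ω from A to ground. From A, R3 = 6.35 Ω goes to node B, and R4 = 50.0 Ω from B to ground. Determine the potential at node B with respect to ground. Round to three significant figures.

Looking into the second stage from A: R3 + R4 = 56.35 Ω appears in parallel with R2.
Effective lower resistance at A: R2 ‖ 56.35 = 5.545 Ω.
So V_A = 19.6 × 0.1473 = 2.887 mV.
V_B = V_A × 0.8873 = 2.562 mV.

V_B ≈ 2.56 mV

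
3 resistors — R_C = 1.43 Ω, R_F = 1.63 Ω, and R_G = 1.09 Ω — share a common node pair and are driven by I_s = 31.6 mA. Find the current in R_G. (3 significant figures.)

I ≈ 13.0 mA

ΣG = 1/1.43 + 1/1.63 + 1/1.09 = 2.230.
R_G takes the fraction G_k/ΣG = 0.9174/2.230 = 0.4114, so I = 31.6 × 0.4114 = 13.00 mA.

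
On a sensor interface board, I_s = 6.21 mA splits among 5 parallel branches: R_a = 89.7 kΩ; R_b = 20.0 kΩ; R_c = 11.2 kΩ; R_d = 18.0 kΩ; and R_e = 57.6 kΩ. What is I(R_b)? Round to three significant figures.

Total conductance ΣG = 1/89.7 + 1/20.0 + 1/11.2 + 1/18.0 + 1/57.6 = 0.2234 (units of 1/kΩ).
Current divider: I(R_b) = I_s · G_k/ΣG = 6.21 × (0.05000/0.2234) = 6.21 × 0.2239 = 1.390 mA.

I ≈ 1.39 mA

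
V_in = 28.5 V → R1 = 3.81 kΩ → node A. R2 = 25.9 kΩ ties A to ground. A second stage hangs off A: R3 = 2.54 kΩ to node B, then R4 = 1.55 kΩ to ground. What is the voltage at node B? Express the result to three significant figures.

V_B ≈ 5.20 V

Looking into the second stage from A: R3 + R4 = 4.090 kΩ appears in parallel with R2.
Effective lower resistance at A: R2 ‖ 4.090 = 3.532 kΩ.
First divider: V_A = V_in · 3.532/(3.81 + 3.532) = 13.71 V.
Stage 2 is unloaded, so V_B = V_A · R4/(R3+R4) = 13.71 × 1.55/4.090 = 5.196 V.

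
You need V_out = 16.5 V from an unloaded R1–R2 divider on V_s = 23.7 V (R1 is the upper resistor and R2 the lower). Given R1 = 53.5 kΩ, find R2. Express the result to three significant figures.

V_out/V_s = R2/(R1+R2) = 0.6962.
Rearranging, R2 = R1·k/(1−k) = 53.5 × 2.292 = 122.6 kΩ.

R2 ≈ 123 kΩ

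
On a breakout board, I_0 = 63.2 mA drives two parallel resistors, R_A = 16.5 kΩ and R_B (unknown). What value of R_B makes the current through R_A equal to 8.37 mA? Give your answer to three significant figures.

R_B ≈ 2.52 kΩ

The fraction through R_A equals R_B/(R_A+R_B).
With f = 0.1324, R_B = R_A · f/(1−f) = 16.5 × 0.1527 = 2.519 kΩ.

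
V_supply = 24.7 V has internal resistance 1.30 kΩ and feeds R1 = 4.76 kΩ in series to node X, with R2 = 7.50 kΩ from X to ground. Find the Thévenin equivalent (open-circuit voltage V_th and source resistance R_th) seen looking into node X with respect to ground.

V_th ≈ 13.7 V, R_th ≈ 3.35 kΩ

R1' = 1.30 + 4.76 = 6.060 kΩ (source resistance + R1).
Open-circuit (no load on X): V_th = V_supply · R2/(R1' + R2) = 24.7 × 7.50/(6.060 + 7.50) = 13.66 V.
Looking into X with the source shorted: R_th = R1'·R2/(R1'+R2) = 6.060 × 7.50/13.56 = 3.352 kΩ.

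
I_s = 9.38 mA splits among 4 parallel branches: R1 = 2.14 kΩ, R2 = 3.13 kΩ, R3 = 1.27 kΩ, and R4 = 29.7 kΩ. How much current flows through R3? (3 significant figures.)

Total conductance ΣG = 1/2.14 + 1/3.13 + 1/1.27 + 1/29.7 = 1.608 (units of 1/kΩ).
By the current-divider rule, I = I_s · G_k/ΣG = 9.38 × 0.4897 = 4.594 mA.

I ≈ 4.59 mA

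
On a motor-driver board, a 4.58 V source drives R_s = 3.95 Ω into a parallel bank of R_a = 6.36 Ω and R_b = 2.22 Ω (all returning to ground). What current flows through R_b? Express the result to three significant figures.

Parallel bank: R_p = 1/(1/6.36 + 1/2.22) = 1.646 Ω.
V_A by voltage divider: V_A = 4.58 × 1.646/(3.95 + 1.646) = 1.347 V.
I(R_b) = V_A / R_b = 1.347/2.22 = 0.6067 A.

I ≈ 0.607 A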